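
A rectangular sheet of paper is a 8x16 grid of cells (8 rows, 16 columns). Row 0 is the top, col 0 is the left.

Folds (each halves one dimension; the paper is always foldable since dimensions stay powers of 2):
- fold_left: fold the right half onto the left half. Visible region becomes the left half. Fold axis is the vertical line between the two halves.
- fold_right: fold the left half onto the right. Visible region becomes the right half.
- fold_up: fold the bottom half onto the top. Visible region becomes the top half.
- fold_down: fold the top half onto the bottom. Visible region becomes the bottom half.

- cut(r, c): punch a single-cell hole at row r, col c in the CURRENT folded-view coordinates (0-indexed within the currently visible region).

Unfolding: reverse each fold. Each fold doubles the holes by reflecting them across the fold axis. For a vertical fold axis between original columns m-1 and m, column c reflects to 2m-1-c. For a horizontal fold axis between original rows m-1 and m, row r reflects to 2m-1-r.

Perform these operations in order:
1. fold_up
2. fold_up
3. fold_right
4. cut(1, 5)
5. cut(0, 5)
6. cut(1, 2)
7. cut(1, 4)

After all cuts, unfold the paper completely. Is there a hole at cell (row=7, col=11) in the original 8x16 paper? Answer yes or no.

Answer: no

Derivation:
Op 1 fold_up: fold axis h@4; visible region now rows[0,4) x cols[0,16) = 4x16
Op 2 fold_up: fold axis h@2; visible region now rows[0,2) x cols[0,16) = 2x16
Op 3 fold_right: fold axis v@8; visible region now rows[0,2) x cols[8,16) = 2x8
Op 4 cut(1, 5): punch at orig (1,13); cuts so far [(1, 13)]; region rows[0,2) x cols[8,16) = 2x8
Op 5 cut(0, 5): punch at orig (0,13); cuts so far [(0, 13), (1, 13)]; region rows[0,2) x cols[8,16) = 2x8
Op 6 cut(1, 2): punch at orig (1,10); cuts so far [(0, 13), (1, 10), (1, 13)]; region rows[0,2) x cols[8,16) = 2x8
Op 7 cut(1, 4): punch at orig (1,12); cuts so far [(0, 13), (1, 10), (1, 12), (1, 13)]; region rows[0,2) x cols[8,16) = 2x8
Unfold 1 (reflect across v@8): 8 holes -> [(0, 2), (0, 13), (1, 2), (1, 3), (1, 5), (1, 10), (1, 12), (1, 13)]
Unfold 2 (reflect across h@2): 16 holes -> [(0, 2), (0, 13), (1, 2), (1, 3), (1, 5), (1, 10), (1, 12), (1, 13), (2, 2), (2, 3), (2, 5), (2, 10), (2, 12), (2, 13), (3, 2), (3, 13)]
Unfold 3 (reflect across h@4): 32 holes -> [(0, 2), (0, 13), (1, 2), (1, 3), (1, 5), (1, 10), (1, 12), (1, 13), (2, 2), (2, 3), (2, 5), (2, 10), (2, 12), (2, 13), (3, 2), (3, 13), (4, 2), (4, 13), (5, 2), (5, 3), (5, 5), (5, 10), (5, 12), (5, 13), (6, 2), (6, 3), (6, 5), (6, 10), (6, 12), (6, 13), (7, 2), (7, 13)]
Holes: [(0, 2), (0, 13), (1, 2), (1, 3), (1, 5), (1, 10), (1, 12), (1, 13), (2, 2), (2, 3), (2, 5), (2, 10), (2, 12), (2, 13), (3, 2), (3, 13), (4, 2), (4, 13), (5, 2), (5, 3), (5, 5), (5, 10), (5, 12), (5, 13), (6, 2), (6, 3), (6, 5), (6, 10), (6, 12), (6, 13), (7, 2), (7, 13)]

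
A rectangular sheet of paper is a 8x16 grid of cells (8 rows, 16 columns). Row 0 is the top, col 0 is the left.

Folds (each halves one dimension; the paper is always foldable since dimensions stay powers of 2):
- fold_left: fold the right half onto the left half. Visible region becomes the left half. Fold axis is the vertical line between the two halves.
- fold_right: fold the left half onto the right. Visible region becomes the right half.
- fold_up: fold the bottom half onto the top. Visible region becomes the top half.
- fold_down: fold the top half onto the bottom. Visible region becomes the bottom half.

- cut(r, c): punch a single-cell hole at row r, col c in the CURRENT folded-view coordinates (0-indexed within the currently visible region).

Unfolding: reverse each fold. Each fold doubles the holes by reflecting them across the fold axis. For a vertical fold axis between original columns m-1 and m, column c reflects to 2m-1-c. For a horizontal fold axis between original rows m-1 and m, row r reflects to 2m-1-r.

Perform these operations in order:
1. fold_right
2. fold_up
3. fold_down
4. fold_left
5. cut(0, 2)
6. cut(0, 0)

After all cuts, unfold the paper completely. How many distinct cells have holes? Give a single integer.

Op 1 fold_right: fold axis v@8; visible region now rows[0,8) x cols[8,16) = 8x8
Op 2 fold_up: fold axis h@4; visible region now rows[0,4) x cols[8,16) = 4x8
Op 3 fold_down: fold axis h@2; visible region now rows[2,4) x cols[8,16) = 2x8
Op 4 fold_left: fold axis v@12; visible region now rows[2,4) x cols[8,12) = 2x4
Op 5 cut(0, 2): punch at orig (2,10); cuts so far [(2, 10)]; region rows[2,4) x cols[8,12) = 2x4
Op 6 cut(0, 0): punch at orig (2,8); cuts so far [(2, 8), (2, 10)]; region rows[2,4) x cols[8,12) = 2x4
Unfold 1 (reflect across v@12): 4 holes -> [(2, 8), (2, 10), (2, 13), (2, 15)]
Unfold 2 (reflect across h@2): 8 holes -> [(1, 8), (1, 10), (1, 13), (1, 15), (2, 8), (2, 10), (2, 13), (2, 15)]
Unfold 3 (reflect across h@4): 16 holes -> [(1, 8), (1, 10), (1, 13), (1, 15), (2, 8), (2, 10), (2, 13), (2, 15), (5, 8), (5, 10), (5, 13), (5, 15), (6, 8), (6, 10), (6, 13), (6, 15)]
Unfold 4 (reflect across v@8): 32 holes -> [(1, 0), (1, 2), (1, 5), (1, 7), (1, 8), (1, 10), (1, 13), (1, 15), (2, 0), (2, 2), (2, 5), (2, 7), (2, 8), (2, 10), (2, 13), (2, 15), (5, 0), (5, 2), (5, 5), (5, 7), (5, 8), (5, 10), (5, 13), (5, 15), (6, 0), (6, 2), (6, 5), (6, 7), (6, 8), (6, 10), (6, 13), (6, 15)]

Answer: 32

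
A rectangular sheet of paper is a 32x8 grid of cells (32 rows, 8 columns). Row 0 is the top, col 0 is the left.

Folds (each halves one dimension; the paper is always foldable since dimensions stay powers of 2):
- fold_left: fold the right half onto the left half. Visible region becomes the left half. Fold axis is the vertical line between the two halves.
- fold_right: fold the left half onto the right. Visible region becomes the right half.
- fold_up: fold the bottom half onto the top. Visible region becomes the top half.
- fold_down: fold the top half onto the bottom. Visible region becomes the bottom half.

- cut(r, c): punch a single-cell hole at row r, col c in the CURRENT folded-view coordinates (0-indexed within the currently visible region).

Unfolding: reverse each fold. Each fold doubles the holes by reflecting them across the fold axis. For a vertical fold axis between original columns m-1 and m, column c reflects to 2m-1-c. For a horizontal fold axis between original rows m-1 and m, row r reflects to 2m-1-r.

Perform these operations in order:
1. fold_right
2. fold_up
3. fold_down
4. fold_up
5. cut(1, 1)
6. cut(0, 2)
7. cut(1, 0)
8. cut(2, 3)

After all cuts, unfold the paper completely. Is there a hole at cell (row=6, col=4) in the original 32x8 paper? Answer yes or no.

Answer: yes

Derivation:
Op 1 fold_right: fold axis v@4; visible region now rows[0,32) x cols[4,8) = 32x4
Op 2 fold_up: fold axis h@16; visible region now rows[0,16) x cols[4,8) = 16x4
Op 3 fold_down: fold axis h@8; visible region now rows[8,16) x cols[4,8) = 8x4
Op 4 fold_up: fold axis h@12; visible region now rows[8,12) x cols[4,8) = 4x4
Op 5 cut(1, 1): punch at orig (9,5); cuts so far [(9, 5)]; region rows[8,12) x cols[4,8) = 4x4
Op 6 cut(0, 2): punch at orig (8,6); cuts so far [(8, 6), (9, 5)]; region rows[8,12) x cols[4,8) = 4x4
Op 7 cut(1, 0): punch at orig (9,4); cuts so far [(8, 6), (9, 4), (9, 5)]; region rows[8,12) x cols[4,8) = 4x4
Op 8 cut(2, 3): punch at orig (10,7); cuts so far [(8, 6), (9, 4), (9, 5), (10, 7)]; region rows[8,12) x cols[4,8) = 4x4
Unfold 1 (reflect across h@12): 8 holes -> [(8, 6), (9, 4), (9, 5), (10, 7), (13, 7), (14, 4), (14, 5), (15, 6)]
Unfold 2 (reflect across h@8): 16 holes -> [(0, 6), (1, 4), (1, 5), (2, 7), (5, 7), (6, 4), (6, 5), (7, 6), (8, 6), (9, 4), (9, 5), (10, 7), (13, 7), (14, 4), (14, 5), (15, 6)]
Unfold 3 (reflect across h@16): 32 holes -> [(0, 6), (1, 4), (1, 5), (2, 7), (5, 7), (6, 4), (6, 5), (7, 6), (8, 6), (9, 4), (9, 5), (10, 7), (13, 7), (14, 4), (14, 5), (15, 6), (16, 6), (17, 4), (17, 5), (18, 7), (21, 7), (22, 4), (22, 5), (23, 6), (24, 6), (25, 4), (25, 5), (26, 7), (29, 7), (30, 4), (30, 5), (31, 6)]
Unfold 4 (reflect across v@4): 64 holes -> [(0, 1), (0, 6), (1, 2), (1, 3), (1, 4), (1, 5), (2, 0), (2, 7), (5, 0), (5, 7), (6, 2), (6, 3), (6, 4), (6, 5), (7, 1), (7, 6), (8, 1), (8, 6), (9, 2), (9, 3), (9, 4), (9, 5), (10, 0), (10, 7), (13, 0), (13, 7), (14, 2), (14, 3), (14, 4), (14, 5), (15, 1), (15, 6), (16, 1), (16, 6), (17, 2), (17, 3), (17, 4), (17, 5), (18, 0), (18, 7), (21, 0), (21, 7), (22, 2), (22, 3), (22, 4), (22, 5), (23, 1), (23, 6), (24, 1), (24, 6), (25, 2), (25, 3), (25, 4), (25, 5), (26, 0), (26, 7), (29, 0), (29, 7), (30, 2), (30, 3), (30, 4), (30, 5), (31, 1), (31, 6)]
Holes: [(0, 1), (0, 6), (1, 2), (1, 3), (1, 4), (1, 5), (2, 0), (2, 7), (5, 0), (5, 7), (6, 2), (6, 3), (6, 4), (6, 5), (7, 1), (7, 6), (8, 1), (8, 6), (9, 2), (9, 3), (9, 4), (9, 5), (10, 0), (10, 7), (13, 0), (13, 7), (14, 2), (14, 3), (14, 4), (14, 5), (15, 1), (15, 6), (16, 1), (16, 6), (17, 2), (17, 3), (17, 4), (17, 5), (18, 0), (18, 7), (21, 0), (21, 7), (22, 2), (22, 3), (22, 4), (22, 5), (23, 1), (23, 6), (24, 1), (24, 6), (25, 2), (25, 3), (25, 4), (25, 5), (26, 0), (26, 7), (29, 0), (29, 7), (30, 2), (30, 3), (30, 4), (30, 5), (31, 1), (31, 6)]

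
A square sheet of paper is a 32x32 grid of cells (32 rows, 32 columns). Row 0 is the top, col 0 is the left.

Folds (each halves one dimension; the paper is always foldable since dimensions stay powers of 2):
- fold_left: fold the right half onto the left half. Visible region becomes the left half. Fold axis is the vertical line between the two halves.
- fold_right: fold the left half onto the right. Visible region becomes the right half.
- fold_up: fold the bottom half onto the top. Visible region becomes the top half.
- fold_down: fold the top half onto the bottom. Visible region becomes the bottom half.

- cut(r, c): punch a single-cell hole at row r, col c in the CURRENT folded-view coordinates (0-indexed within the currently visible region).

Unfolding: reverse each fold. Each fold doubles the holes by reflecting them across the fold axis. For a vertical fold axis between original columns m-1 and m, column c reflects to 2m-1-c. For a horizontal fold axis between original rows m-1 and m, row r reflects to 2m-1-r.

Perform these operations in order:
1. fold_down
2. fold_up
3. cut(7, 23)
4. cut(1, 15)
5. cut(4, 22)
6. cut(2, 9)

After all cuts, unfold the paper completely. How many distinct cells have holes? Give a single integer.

Op 1 fold_down: fold axis h@16; visible region now rows[16,32) x cols[0,32) = 16x32
Op 2 fold_up: fold axis h@24; visible region now rows[16,24) x cols[0,32) = 8x32
Op 3 cut(7, 23): punch at orig (23,23); cuts so far [(23, 23)]; region rows[16,24) x cols[0,32) = 8x32
Op 4 cut(1, 15): punch at orig (17,15); cuts so far [(17, 15), (23, 23)]; region rows[16,24) x cols[0,32) = 8x32
Op 5 cut(4, 22): punch at orig (20,22); cuts so far [(17, 15), (20, 22), (23, 23)]; region rows[16,24) x cols[0,32) = 8x32
Op 6 cut(2, 9): punch at orig (18,9); cuts so far [(17, 15), (18, 9), (20, 22), (23, 23)]; region rows[16,24) x cols[0,32) = 8x32
Unfold 1 (reflect across h@24): 8 holes -> [(17, 15), (18, 9), (20, 22), (23, 23), (24, 23), (27, 22), (29, 9), (30, 15)]
Unfold 2 (reflect across h@16): 16 holes -> [(1, 15), (2, 9), (4, 22), (7, 23), (8, 23), (11, 22), (13, 9), (14, 15), (17, 15), (18, 9), (20, 22), (23, 23), (24, 23), (27, 22), (29, 9), (30, 15)]

Answer: 16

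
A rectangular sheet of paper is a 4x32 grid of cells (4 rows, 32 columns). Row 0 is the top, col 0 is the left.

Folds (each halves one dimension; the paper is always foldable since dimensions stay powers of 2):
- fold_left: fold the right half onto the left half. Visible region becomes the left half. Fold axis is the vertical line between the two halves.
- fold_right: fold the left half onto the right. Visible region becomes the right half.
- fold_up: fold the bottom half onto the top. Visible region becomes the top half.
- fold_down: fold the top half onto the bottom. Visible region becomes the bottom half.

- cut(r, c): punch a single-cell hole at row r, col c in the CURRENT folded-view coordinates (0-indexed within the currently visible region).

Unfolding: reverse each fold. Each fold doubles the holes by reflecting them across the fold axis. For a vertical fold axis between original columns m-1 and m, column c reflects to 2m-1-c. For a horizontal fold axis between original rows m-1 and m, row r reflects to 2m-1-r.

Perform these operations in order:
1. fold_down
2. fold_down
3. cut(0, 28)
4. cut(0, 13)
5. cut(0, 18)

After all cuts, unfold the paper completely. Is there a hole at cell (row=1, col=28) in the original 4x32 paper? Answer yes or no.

Op 1 fold_down: fold axis h@2; visible region now rows[2,4) x cols[0,32) = 2x32
Op 2 fold_down: fold axis h@3; visible region now rows[3,4) x cols[0,32) = 1x32
Op 3 cut(0, 28): punch at orig (3,28); cuts so far [(3, 28)]; region rows[3,4) x cols[0,32) = 1x32
Op 4 cut(0, 13): punch at orig (3,13); cuts so far [(3, 13), (3, 28)]; region rows[3,4) x cols[0,32) = 1x32
Op 5 cut(0, 18): punch at orig (3,18); cuts so far [(3, 13), (3, 18), (3, 28)]; region rows[3,4) x cols[0,32) = 1x32
Unfold 1 (reflect across h@3): 6 holes -> [(2, 13), (2, 18), (2, 28), (3, 13), (3, 18), (3, 28)]
Unfold 2 (reflect across h@2): 12 holes -> [(0, 13), (0, 18), (0, 28), (1, 13), (1, 18), (1, 28), (2, 13), (2, 18), (2, 28), (3, 13), (3, 18), (3, 28)]
Holes: [(0, 13), (0, 18), (0, 28), (1, 13), (1, 18), (1, 28), (2, 13), (2, 18), (2, 28), (3, 13), (3, 18), (3, 28)]

Answer: yes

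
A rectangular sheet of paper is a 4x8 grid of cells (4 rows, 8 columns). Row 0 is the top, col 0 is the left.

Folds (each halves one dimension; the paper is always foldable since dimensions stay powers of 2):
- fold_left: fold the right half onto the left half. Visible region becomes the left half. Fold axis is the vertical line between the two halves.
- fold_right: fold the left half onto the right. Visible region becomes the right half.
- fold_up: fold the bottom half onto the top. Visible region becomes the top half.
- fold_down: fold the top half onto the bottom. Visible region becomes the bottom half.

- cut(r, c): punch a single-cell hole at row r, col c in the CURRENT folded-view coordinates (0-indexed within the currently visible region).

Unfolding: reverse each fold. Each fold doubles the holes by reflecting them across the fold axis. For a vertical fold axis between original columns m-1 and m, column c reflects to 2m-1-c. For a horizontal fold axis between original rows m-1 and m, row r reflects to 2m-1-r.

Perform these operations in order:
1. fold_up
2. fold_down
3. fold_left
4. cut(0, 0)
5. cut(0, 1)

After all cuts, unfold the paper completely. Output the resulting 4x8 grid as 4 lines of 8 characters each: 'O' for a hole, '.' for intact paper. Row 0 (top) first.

Op 1 fold_up: fold axis h@2; visible region now rows[0,2) x cols[0,8) = 2x8
Op 2 fold_down: fold axis h@1; visible region now rows[1,2) x cols[0,8) = 1x8
Op 3 fold_left: fold axis v@4; visible region now rows[1,2) x cols[0,4) = 1x4
Op 4 cut(0, 0): punch at orig (1,0); cuts so far [(1, 0)]; region rows[1,2) x cols[0,4) = 1x4
Op 5 cut(0, 1): punch at orig (1,1); cuts so far [(1, 0), (1, 1)]; region rows[1,2) x cols[0,4) = 1x4
Unfold 1 (reflect across v@4): 4 holes -> [(1, 0), (1, 1), (1, 6), (1, 7)]
Unfold 2 (reflect across h@1): 8 holes -> [(0, 0), (0, 1), (0, 6), (0, 7), (1, 0), (1, 1), (1, 6), (1, 7)]
Unfold 3 (reflect across h@2): 16 holes -> [(0, 0), (0, 1), (0, 6), (0, 7), (1, 0), (1, 1), (1, 6), (1, 7), (2, 0), (2, 1), (2, 6), (2, 7), (3, 0), (3, 1), (3, 6), (3, 7)]

Answer: OO....OO
OO....OO
OO....OO
OO....OO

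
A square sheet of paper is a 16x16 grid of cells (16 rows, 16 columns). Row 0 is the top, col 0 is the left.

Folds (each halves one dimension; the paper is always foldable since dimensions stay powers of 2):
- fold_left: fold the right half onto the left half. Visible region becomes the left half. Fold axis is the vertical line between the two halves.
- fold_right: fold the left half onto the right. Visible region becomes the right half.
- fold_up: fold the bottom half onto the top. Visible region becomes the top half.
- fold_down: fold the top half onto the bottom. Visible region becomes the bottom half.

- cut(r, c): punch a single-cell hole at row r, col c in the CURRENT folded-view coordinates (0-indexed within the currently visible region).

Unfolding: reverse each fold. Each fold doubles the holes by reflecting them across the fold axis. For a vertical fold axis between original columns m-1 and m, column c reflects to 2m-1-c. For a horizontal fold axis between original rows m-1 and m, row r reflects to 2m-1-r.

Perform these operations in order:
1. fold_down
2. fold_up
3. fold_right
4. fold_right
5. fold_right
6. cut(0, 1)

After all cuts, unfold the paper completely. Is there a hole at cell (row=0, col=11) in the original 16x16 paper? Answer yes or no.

Answer: yes

Derivation:
Op 1 fold_down: fold axis h@8; visible region now rows[8,16) x cols[0,16) = 8x16
Op 2 fold_up: fold axis h@12; visible region now rows[8,12) x cols[0,16) = 4x16
Op 3 fold_right: fold axis v@8; visible region now rows[8,12) x cols[8,16) = 4x8
Op 4 fold_right: fold axis v@12; visible region now rows[8,12) x cols[12,16) = 4x4
Op 5 fold_right: fold axis v@14; visible region now rows[8,12) x cols[14,16) = 4x2
Op 6 cut(0, 1): punch at orig (8,15); cuts so far [(8, 15)]; region rows[8,12) x cols[14,16) = 4x2
Unfold 1 (reflect across v@14): 2 holes -> [(8, 12), (8, 15)]
Unfold 2 (reflect across v@12): 4 holes -> [(8, 8), (8, 11), (8, 12), (8, 15)]
Unfold 3 (reflect across v@8): 8 holes -> [(8, 0), (8, 3), (8, 4), (8, 7), (8, 8), (8, 11), (8, 12), (8, 15)]
Unfold 4 (reflect across h@12): 16 holes -> [(8, 0), (8, 3), (8, 4), (8, 7), (8, 8), (8, 11), (8, 12), (8, 15), (15, 0), (15, 3), (15, 4), (15, 7), (15, 8), (15, 11), (15, 12), (15, 15)]
Unfold 5 (reflect across h@8): 32 holes -> [(0, 0), (0, 3), (0, 4), (0, 7), (0, 8), (0, 11), (0, 12), (0, 15), (7, 0), (7, 3), (7, 4), (7, 7), (7, 8), (7, 11), (7, 12), (7, 15), (8, 0), (8, 3), (8, 4), (8, 7), (8, 8), (8, 11), (8, 12), (8, 15), (15, 0), (15, 3), (15, 4), (15, 7), (15, 8), (15, 11), (15, 12), (15, 15)]
Holes: [(0, 0), (0, 3), (0, 4), (0, 7), (0, 8), (0, 11), (0, 12), (0, 15), (7, 0), (7, 3), (7, 4), (7, 7), (7, 8), (7, 11), (7, 12), (7, 15), (8, 0), (8, 3), (8, 4), (8, 7), (8, 8), (8, 11), (8, 12), (8, 15), (15, 0), (15, 3), (15, 4), (15, 7), (15, 8), (15, 11), (15, 12), (15, 15)]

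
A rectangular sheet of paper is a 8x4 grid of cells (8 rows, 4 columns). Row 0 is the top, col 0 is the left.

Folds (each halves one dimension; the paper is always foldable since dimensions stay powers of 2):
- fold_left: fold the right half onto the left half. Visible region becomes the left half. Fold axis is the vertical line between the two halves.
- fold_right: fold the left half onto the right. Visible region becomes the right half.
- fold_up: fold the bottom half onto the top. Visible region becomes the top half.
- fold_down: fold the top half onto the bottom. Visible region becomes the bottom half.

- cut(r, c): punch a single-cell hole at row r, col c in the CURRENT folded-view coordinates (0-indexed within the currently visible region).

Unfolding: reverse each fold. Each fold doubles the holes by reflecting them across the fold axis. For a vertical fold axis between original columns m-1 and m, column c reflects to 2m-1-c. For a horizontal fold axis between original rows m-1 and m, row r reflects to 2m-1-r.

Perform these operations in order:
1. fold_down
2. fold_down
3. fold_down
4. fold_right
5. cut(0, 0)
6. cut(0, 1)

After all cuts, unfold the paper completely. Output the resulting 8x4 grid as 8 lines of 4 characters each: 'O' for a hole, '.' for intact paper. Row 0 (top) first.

Op 1 fold_down: fold axis h@4; visible region now rows[4,8) x cols[0,4) = 4x4
Op 2 fold_down: fold axis h@6; visible region now rows[6,8) x cols[0,4) = 2x4
Op 3 fold_down: fold axis h@7; visible region now rows[7,8) x cols[0,4) = 1x4
Op 4 fold_right: fold axis v@2; visible region now rows[7,8) x cols[2,4) = 1x2
Op 5 cut(0, 0): punch at orig (7,2); cuts so far [(7, 2)]; region rows[7,8) x cols[2,4) = 1x2
Op 6 cut(0, 1): punch at orig (7,3); cuts so far [(7, 2), (7, 3)]; region rows[7,8) x cols[2,4) = 1x2
Unfold 1 (reflect across v@2): 4 holes -> [(7, 0), (7, 1), (7, 2), (7, 3)]
Unfold 2 (reflect across h@7): 8 holes -> [(6, 0), (6, 1), (6, 2), (6, 3), (7, 0), (7, 1), (7, 2), (7, 3)]
Unfold 3 (reflect across h@6): 16 holes -> [(4, 0), (4, 1), (4, 2), (4, 3), (5, 0), (5, 1), (5, 2), (5, 3), (6, 0), (6, 1), (6, 2), (6, 3), (7, 0), (7, 1), (7, 2), (7, 3)]
Unfold 4 (reflect across h@4): 32 holes -> [(0, 0), (0, 1), (0, 2), (0, 3), (1, 0), (1, 1), (1, 2), (1, 3), (2, 0), (2, 1), (2, 2), (2, 3), (3, 0), (3, 1), (3, 2), (3, 3), (4, 0), (4, 1), (4, 2), (4, 3), (5, 0), (5, 1), (5, 2), (5, 3), (6, 0), (6, 1), (6, 2), (6, 3), (7, 0), (7, 1), (7, 2), (7, 3)]

Answer: OOOO
OOOO
OOOO
OOOO
OOOO
OOOO
OOOO
OOOO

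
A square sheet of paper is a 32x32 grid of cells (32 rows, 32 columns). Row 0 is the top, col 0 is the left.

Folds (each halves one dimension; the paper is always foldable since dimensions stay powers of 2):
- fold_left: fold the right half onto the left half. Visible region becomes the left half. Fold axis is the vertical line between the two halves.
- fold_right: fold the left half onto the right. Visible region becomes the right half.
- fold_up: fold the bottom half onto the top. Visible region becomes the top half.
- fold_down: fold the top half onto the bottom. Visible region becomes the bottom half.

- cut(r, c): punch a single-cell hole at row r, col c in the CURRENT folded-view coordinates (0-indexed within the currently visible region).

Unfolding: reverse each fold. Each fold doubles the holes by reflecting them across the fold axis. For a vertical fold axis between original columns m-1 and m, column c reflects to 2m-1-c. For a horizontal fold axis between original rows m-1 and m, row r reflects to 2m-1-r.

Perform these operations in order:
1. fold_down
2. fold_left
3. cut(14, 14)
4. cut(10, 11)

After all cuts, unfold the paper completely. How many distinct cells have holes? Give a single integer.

Answer: 8

Derivation:
Op 1 fold_down: fold axis h@16; visible region now rows[16,32) x cols[0,32) = 16x32
Op 2 fold_left: fold axis v@16; visible region now rows[16,32) x cols[0,16) = 16x16
Op 3 cut(14, 14): punch at orig (30,14); cuts so far [(30, 14)]; region rows[16,32) x cols[0,16) = 16x16
Op 4 cut(10, 11): punch at orig (26,11); cuts so far [(26, 11), (30, 14)]; region rows[16,32) x cols[0,16) = 16x16
Unfold 1 (reflect across v@16): 4 holes -> [(26, 11), (26, 20), (30, 14), (30, 17)]
Unfold 2 (reflect across h@16): 8 holes -> [(1, 14), (1, 17), (5, 11), (5, 20), (26, 11), (26, 20), (30, 14), (30, 17)]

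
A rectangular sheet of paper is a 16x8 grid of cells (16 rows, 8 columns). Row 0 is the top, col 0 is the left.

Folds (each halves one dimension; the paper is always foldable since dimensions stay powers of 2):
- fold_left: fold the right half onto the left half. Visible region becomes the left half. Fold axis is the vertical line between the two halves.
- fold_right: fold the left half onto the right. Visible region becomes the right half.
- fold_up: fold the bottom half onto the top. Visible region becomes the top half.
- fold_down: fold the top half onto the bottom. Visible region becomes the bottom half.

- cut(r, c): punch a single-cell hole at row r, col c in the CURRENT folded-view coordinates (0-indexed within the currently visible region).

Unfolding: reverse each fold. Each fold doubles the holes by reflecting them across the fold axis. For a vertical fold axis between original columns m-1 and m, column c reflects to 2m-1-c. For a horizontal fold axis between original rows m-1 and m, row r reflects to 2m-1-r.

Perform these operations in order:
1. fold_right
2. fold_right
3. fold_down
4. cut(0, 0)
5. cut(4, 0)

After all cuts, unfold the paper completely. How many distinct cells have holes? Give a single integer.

Op 1 fold_right: fold axis v@4; visible region now rows[0,16) x cols[4,8) = 16x4
Op 2 fold_right: fold axis v@6; visible region now rows[0,16) x cols[6,8) = 16x2
Op 3 fold_down: fold axis h@8; visible region now rows[8,16) x cols[6,8) = 8x2
Op 4 cut(0, 0): punch at orig (8,6); cuts so far [(8, 6)]; region rows[8,16) x cols[6,8) = 8x2
Op 5 cut(4, 0): punch at orig (12,6); cuts so far [(8, 6), (12, 6)]; region rows[8,16) x cols[6,8) = 8x2
Unfold 1 (reflect across h@8): 4 holes -> [(3, 6), (7, 6), (8, 6), (12, 6)]
Unfold 2 (reflect across v@6): 8 holes -> [(3, 5), (3, 6), (7, 5), (7, 6), (8, 5), (8, 6), (12, 5), (12, 6)]
Unfold 3 (reflect across v@4): 16 holes -> [(3, 1), (3, 2), (3, 5), (3, 6), (7, 1), (7, 2), (7, 5), (7, 6), (8, 1), (8, 2), (8, 5), (8, 6), (12, 1), (12, 2), (12, 5), (12, 6)]

Answer: 16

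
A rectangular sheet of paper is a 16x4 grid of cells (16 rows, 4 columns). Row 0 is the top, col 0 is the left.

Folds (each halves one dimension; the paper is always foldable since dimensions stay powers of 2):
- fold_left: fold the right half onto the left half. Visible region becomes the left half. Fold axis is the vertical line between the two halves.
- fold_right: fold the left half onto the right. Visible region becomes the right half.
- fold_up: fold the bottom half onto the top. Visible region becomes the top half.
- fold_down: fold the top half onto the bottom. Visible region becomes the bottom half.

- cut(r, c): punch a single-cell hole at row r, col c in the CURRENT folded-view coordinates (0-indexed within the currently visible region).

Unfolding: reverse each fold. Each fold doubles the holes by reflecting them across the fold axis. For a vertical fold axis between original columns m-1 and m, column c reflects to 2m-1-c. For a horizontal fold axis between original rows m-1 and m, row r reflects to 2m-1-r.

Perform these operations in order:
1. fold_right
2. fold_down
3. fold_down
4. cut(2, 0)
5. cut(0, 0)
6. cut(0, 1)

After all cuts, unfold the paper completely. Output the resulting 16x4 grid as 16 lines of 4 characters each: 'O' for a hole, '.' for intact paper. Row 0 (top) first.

Answer: ....
.OO.
....
OOOO
OOOO
....
.OO.
....
....
.OO.
....
OOOO
OOOO
....
.OO.
....

Derivation:
Op 1 fold_right: fold axis v@2; visible region now rows[0,16) x cols[2,4) = 16x2
Op 2 fold_down: fold axis h@8; visible region now rows[8,16) x cols[2,4) = 8x2
Op 3 fold_down: fold axis h@12; visible region now rows[12,16) x cols[2,4) = 4x2
Op 4 cut(2, 0): punch at orig (14,2); cuts so far [(14, 2)]; region rows[12,16) x cols[2,4) = 4x2
Op 5 cut(0, 0): punch at orig (12,2); cuts so far [(12, 2), (14, 2)]; region rows[12,16) x cols[2,4) = 4x2
Op 6 cut(0, 1): punch at orig (12,3); cuts so far [(12, 2), (12, 3), (14, 2)]; region rows[12,16) x cols[2,4) = 4x2
Unfold 1 (reflect across h@12): 6 holes -> [(9, 2), (11, 2), (11, 3), (12, 2), (12, 3), (14, 2)]
Unfold 2 (reflect across h@8): 12 holes -> [(1, 2), (3, 2), (3, 3), (4, 2), (4, 3), (6, 2), (9, 2), (11, 2), (11, 3), (12, 2), (12, 3), (14, 2)]
Unfold 3 (reflect across v@2): 24 holes -> [(1, 1), (1, 2), (3, 0), (3, 1), (3, 2), (3, 3), (4, 0), (4, 1), (4, 2), (4, 3), (6, 1), (6, 2), (9, 1), (9, 2), (11, 0), (11, 1), (11, 2), (11, 3), (12, 0), (12, 1), (12, 2), (12, 3), (14, 1), (14, 2)]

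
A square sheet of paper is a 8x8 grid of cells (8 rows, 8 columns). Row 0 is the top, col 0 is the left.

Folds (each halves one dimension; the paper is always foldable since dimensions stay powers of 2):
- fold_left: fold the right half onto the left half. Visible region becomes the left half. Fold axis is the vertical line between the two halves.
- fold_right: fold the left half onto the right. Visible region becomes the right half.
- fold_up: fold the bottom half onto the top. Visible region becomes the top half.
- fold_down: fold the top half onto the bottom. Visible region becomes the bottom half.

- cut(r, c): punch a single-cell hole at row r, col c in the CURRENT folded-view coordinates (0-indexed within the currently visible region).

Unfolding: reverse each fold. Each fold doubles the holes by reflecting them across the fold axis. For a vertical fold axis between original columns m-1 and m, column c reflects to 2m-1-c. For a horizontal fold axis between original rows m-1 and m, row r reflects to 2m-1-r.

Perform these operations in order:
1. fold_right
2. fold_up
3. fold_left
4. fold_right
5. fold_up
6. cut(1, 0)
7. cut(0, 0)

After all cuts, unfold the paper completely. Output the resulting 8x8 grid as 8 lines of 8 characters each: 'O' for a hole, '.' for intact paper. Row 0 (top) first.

Op 1 fold_right: fold axis v@4; visible region now rows[0,8) x cols[4,8) = 8x4
Op 2 fold_up: fold axis h@4; visible region now rows[0,4) x cols[4,8) = 4x4
Op 3 fold_left: fold axis v@6; visible region now rows[0,4) x cols[4,6) = 4x2
Op 4 fold_right: fold axis v@5; visible region now rows[0,4) x cols[5,6) = 4x1
Op 5 fold_up: fold axis h@2; visible region now rows[0,2) x cols[5,6) = 2x1
Op 6 cut(1, 0): punch at orig (1,5); cuts so far [(1, 5)]; region rows[0,2) x cols[5,6) = 2x1
Op 7 cut(0, 0): punch at orig (0,5); cuts so far [(0, 5), (1, 5)]; region rows[0,2) x cols[5,6) = 2x1
Unfold 1 (reflect across h@2): 4 holes -> [(0, 5), (1, 5), (2, 5), (3, 5)]
Unfold 2 (reflect across v@5): 8 holes -> [(0, 4), (0, 5), (1, 4), (1, 5), (2, 4), (2, 5), (3, 4), (3, 5)]
Unfold 3 (reflect across v@6): 16 holes -> [(0, 4), (0, 5), (0, 6), (0, 7), (1, 4), (1, 5), (1, 6), (1, 7), (2, 4), (2, 5), (2, 6), (2, 7), (3, 4), (3, 5), (3, 6), (3, 7)]
Unfold 4 (reflect across h@4): 32 holes -> [(0, 4), (0, 5), (0, 6), (0, 7), (1, 4), (1, 5), (1, 6), (1, 7), (2, 4), (2, 5), (2, 6), (2, 7), (3, 4), (3, 5), (3, 6), (3, 7), (4, 4), (4, 5), (4, 6), (4, 7), (5, 4), (5, 5), (5, 6), (5, 7), (6, 4), (6, 5), (6, 6), (6, 7), (7, 4), (7, 5), (7, 6), (7, 7)]
Unfold 5 (reflect across v@4): 64 holes -> [(0, 0), (0, 1), (0, 2), (0, 3), (0, 4), (0, 5), (0, 6), (0, 7), (1, 0), (1, 1), (1, 2), (1, 3), (1, 4), (1, 5), (1, 6), (1, 7), (2, 0), (2, 1), (2, 2), (2, 3), (2, 4), (2, 5), (2, 6), (2, 7), (3, 0), (3, 1), (3, 2), (3, 3), (3, 4), (3, 5), (3, 6), (3, 7), (4, 0), (4, 1), (4, 2), (4, 3), (4, 4), (4, 5), (4, 6), (4, 7), (5, 0), (5, 1), (5, 2), (5, 3), (5, 4), (5, 5), (5, 6), (5, 7), (6, 0), (6, 1), (6, 2), (6, 3), (6, 4), (6, 5), (6, 6), (6, 7), (7, 0), (7, 1), (7, 2), (7, 3), (7, 4), (7, 5), (7, 6), (7, 7)]

Answer: OOOOOOOO
OOOOOOOO
OOOOOOOO
OOOOOOOO
OOOOOOOO
OOOOOOOO
OOOOOOOO
OOOOOOOO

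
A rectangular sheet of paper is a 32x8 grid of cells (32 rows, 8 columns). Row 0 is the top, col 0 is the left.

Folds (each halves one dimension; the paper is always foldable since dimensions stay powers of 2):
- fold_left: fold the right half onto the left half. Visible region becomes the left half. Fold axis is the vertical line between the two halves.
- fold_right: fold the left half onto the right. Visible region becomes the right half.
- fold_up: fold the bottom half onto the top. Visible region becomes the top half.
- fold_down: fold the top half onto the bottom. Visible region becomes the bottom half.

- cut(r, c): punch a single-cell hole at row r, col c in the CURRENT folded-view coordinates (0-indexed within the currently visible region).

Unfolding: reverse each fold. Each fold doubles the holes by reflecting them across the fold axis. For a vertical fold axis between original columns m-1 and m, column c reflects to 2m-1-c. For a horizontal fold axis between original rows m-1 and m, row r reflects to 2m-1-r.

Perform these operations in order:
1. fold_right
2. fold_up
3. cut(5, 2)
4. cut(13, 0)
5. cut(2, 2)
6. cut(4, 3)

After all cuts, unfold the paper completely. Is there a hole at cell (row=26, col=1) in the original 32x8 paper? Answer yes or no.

Op 1 fold_right: fold axis v@4; visible region now rows[0,32) x cols[4,8) = 32x4
Op 2 fold_up: fold axis h@16; visible region now rows[0,16) x cols[4,8) = 16x4
Op 3 cut(5, 2): punch at orig (5,6); cuts so far [(5, 6)]; region rows[0,16) x cols[4,8) = 16x4
Op 4 cut(13, 0): punch at orig (13,4); cuts so far [(5, 6), (13, 4)]; region rows[0,16) x cols[4,8) = 16x4
Op 5 cut(2, 2): punch at orig (2,6); cuts so far [(2, 6), (5, 6), (13, 4)]; region rows[0,16) x cols[4,8) = 16x4
Op 6 cut(4, 3): punch at orig (4,7); cuts so far [(2, 6), (4, 7), (5, 6), (13, 4)]; region rows[0,16) x cols[4,8) = 16x4
Unfold 1 (reflect across h@16): 8 holes -> [(2, 6), (4, 7), (5, 6), (13, 4), (18, 4), (26, 6), (27, 7), (29, 6)]
Unfold 2 (reflect across v@4): 16 holes -> [(2, 1), (2, 6), (4, 0), (4, 7), (5, 1), (5, 6), (13, 3), (13, 4), (18, 3), (18, 4), (26, 1), (26, 6), (27, 0), (27, 7), (29, 1), (29, 6)]
Holes: [(2, 1), (2, 6), (4, 0), (4, 7), (5, 1), (5, 6), (13, 3), (13, 4), (18, 3), (18, 4), (26, 1), (26, 6), (27, 0), (27, 7), (29, 1), (29, 6)]

Answer: yes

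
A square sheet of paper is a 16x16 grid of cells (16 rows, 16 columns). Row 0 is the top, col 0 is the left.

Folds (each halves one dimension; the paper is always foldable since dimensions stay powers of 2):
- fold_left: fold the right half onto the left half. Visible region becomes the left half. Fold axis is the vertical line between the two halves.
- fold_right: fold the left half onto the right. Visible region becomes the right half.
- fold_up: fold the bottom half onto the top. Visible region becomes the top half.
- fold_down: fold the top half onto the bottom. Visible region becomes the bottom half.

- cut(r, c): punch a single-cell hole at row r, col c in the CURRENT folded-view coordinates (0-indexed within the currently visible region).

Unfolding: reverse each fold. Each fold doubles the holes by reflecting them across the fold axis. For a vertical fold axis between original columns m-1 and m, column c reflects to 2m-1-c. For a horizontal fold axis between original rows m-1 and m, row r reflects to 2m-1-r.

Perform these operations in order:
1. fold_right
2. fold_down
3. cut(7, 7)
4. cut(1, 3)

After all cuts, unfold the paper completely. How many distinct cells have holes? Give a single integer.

Answer: 8

Derivation:
Op 1 fold_right: fold axis v@8; visible region now rows[0,16) x cols[8,16) = 16x8
Op 2 fold_down: fold axis h@8; visible region now rows[8,16) x cols[8,16) = 8x8
Op 3 cut(7, 7): punch at orig (15,15); cuts so far [(15, 15)]; region rows[8,16) x cols[8,16) = 8x8
Op 4 cut(1, 3): punch at orig (9,11); cuts so far [(9, 11), (15, 15)]; region rows[8,16) x cols[8,16) = 8x8
Unfold 1 (reflect across h@8): 4 holes -> [(0, 15), (6, 11), (9, 11), (15, 15)]
Unfold 2 (reflect across v@8): 8 holes -> [(0, 0), (0, 15), (6, 4), (6, 11), (9, 4), (9, 11), (15, 0), (15, 15)]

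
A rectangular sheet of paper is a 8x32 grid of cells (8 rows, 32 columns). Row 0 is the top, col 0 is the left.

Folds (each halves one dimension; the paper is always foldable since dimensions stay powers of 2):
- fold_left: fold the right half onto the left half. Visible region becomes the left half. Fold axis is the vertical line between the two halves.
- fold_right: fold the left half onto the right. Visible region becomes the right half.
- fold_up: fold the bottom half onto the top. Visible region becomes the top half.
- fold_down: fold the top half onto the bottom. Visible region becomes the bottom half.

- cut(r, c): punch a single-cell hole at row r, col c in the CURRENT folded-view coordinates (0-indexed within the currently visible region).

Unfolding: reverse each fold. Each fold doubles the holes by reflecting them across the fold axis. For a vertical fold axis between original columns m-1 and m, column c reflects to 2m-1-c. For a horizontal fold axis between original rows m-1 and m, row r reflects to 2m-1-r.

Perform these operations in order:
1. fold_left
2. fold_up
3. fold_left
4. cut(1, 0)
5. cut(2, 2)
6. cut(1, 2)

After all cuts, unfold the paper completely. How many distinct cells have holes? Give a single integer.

Answer: 24

Derivation:
Op 1 fold_left: fold axis v@16; visible region now rows[0,8) x cols[0,16) = 8x16
Op 2 fold_up: fold axis h@4; visible region now rows[0,4) x cols[0,16) = 4x16
Op 3 fold_left: fold axis v@8; visible region now rows[0,4) x cols[0,8) = 4x8
Op 4 cut(1, 0): punch at orig (1,0); cuts so far [(1, 0)]; region rows[0,4) x cols[0,8) = 4x8
Op 5 cut(2, 2): punch at orig (2,2); cuts so far [(1, 0), (2, 2)]; region rows[0,4) x cols[0,8) = 4x8
Op 6 cut(1, 2): punch at orig (1,2); cuts so far [(1, 0), (1, 2), (2, 2)]; region rows[0,4) x cols[0,8) = 4x8
Unfold 1 (reflect across v@8): 6 holes -> [(1, 0), (1, 2), (1, 13), (1, 15), (2, 2), (2, 13)]
Unfold 2 (reflect across h@4): 12 holes -> [(1, 0), (1, 2), (1, 13), (1, 15), (2, 2), (2, 13), (5, 2), (5, 13), (6, 0), (6, 2), (6, 13), (6, 15)]
Unfold 3 (reflect across v@16): 24 holes -> [(1, 0), (1, 2), (1, 13), (1, 15), (1, 16), (1, 18), (1, 29), (1, 31), (2, 2), (2, 13), (2, 18), (2, 29), (5, 2), (5, 13), (5, 18), (5, 29), (6, 0), (6, 2), (6, 13), (6, 15), (6, 16), (6, 18), (6, 29), (6, 31)]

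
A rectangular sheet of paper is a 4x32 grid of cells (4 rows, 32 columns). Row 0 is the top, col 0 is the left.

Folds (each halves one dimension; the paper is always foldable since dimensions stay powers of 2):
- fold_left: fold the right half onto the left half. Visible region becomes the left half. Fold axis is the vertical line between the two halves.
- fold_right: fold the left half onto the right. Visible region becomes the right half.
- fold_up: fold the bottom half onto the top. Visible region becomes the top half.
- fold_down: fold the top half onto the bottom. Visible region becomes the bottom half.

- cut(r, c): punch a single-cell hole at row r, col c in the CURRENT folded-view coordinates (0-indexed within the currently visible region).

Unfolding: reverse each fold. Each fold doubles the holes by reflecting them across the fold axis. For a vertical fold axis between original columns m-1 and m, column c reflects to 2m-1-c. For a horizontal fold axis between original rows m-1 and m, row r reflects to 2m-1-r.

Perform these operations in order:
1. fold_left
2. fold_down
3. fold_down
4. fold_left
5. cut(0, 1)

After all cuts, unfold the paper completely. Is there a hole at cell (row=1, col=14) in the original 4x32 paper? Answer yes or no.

Answer: yes

Derivation:
Op 1 fold_left: fold axis v@16; visible region now rows[0,4) x cols[0,16) = 4x16
Op 2 fold_down: fold axis h@2; visible region now rows[2,4) x cols[0,16) = 2x16
Op 3 fold_down: fold axis h@3; visible region now rows[3,4) x cols[0,16) = 1x16
Op 4 fold_left: fold axis v@8; visible region now rows[3,4) x cols[0,8) = 1x8
Op 5 cut(0, 1): punch at orig (3,1); cuts so far [(3, 1)]; region rows[3,4) x cols[0,8) = 1x8
Unfold 1 (reflect across v@8): 2 holes -> [(3, 1), (3, 14)]
Unfold 2 (reflect across h@3): 4 holes -> [(2, 1), (2, 14), (3, 1), (3, 14)]
Unfold 3 (reflect across h@2): 8 holes -> [(0, 1), (0, 14), (1, 1), (1, 14), (2, 1), (2, 14), (3, 1), (3, 14)]
Unfold 4 (reflect across v@16): 16 holes -> [(0, 1), (0, 14), (0, 17), (0, 30), (1, 1), (1, 14), (1, 17), (1, 30), (2, 1), (2, 14), (2, 17), (2, 30), (3, 1), (3, 14), (3, 17), (3, 30)]
Holes: [(0, 1), (0, 14), (0, 17), (0, 30), (1, 1), (1, 14), (1, 17), (1, 30), (2, 1), (2, 14), (2, 17), (2, 30), (3, 1), (3, 14), (3, 17), (3, 30)]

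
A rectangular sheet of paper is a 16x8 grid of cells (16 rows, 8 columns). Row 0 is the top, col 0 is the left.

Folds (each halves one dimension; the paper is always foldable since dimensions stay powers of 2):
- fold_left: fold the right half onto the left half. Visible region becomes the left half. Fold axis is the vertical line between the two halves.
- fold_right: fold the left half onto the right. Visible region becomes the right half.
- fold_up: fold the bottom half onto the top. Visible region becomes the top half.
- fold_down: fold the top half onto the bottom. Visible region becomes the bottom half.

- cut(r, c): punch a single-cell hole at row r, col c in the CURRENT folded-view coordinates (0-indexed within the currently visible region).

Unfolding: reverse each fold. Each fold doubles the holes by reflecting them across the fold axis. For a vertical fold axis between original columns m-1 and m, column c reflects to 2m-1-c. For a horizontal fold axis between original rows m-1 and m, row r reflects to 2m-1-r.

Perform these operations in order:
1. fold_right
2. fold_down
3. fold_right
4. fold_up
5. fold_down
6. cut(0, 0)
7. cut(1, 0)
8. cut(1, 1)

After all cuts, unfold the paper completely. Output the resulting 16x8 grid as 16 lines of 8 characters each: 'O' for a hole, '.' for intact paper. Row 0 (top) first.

Op 1 fold_right: fold axis v@4; visible region now rows[0,16) x cols[4,8) = 16x4
Op 2 fold_down: fold axis h@8; visible region now rows[8,16) x cols[4,8) = 8x4
Op 3 fold_right: fold axis v@6; visible region now rows[8,16) x cols[6,8) = 8x2
Op 4 fold_up: fold axis h@12; visible region now rows[8,12) x cols[6,8) = 4x2
Op 5 fold_down: fold axis h@10; visible region now rows[10,12) x cols[6,8) = 2x2
Op 6 cut(0, 0): punch at orig (10,6); cuts so far [(10, 6)]; region rows[10,12) x cols[6,8) = 2x2
Op 7 cut(1, 0): punch at orig (11,6); cuts so far [(10, 6), (11, 6)]; region rows[10,12) x cols[6,8) = 2x2
Op 8 cut(1, 1): punch at orig (11,7); cuts so far [(10, 6), (11, 6), (11, 7)]; region rows[10,12) x cols[6,8) = 2x2
Unfold 1 (reflect across h@10): 6 holes -> [(8, 6), (8, 7), (9, 6), (10, 6), (11, 6), (11, 7)]
Unfold 2 (reflect across h@12): 12 holes -> [(8, 6), (8, 7), (9, 6), (10, 6), (11, 6), (11, 7), (12, 6), (12, 7), (13, 6), (14, 6), (15, 6), (15, 7)]
Unfold 3 (reflect across v@6): 24 holes -> [(8, 4), (8, 5), (8, 6), (8, 7), (9, 5), (9, 6), (10, 5), (10, 6), (11, 4), (11, 5), (11, 6), (11, 7), (12, 4), (12, 5), (12, 6), (12, 7), (13, 5), (13, 6), (14, 5), (14, 6), (15, 4), (15, 5), (15, 6), (15, 7)]
Unfold 4 (reflect across h@8): 48 holes -> [(0, 4), (0, 5), (0, 6), (0, 7), (1, 5), (1, 6), (2, 5), (2, 6), (3, 4), (3, 5), (3, 6), (3, 7), (4, 4), (4, 5), (4, 6), (4, 7), (5, 5), (5, 6), (6, 5), (6, 6), (7, 4), (7, 5), (7, 6), (7, 7), (8, 4), (8, 5), (8, 6), (8, 7), (9, 5), (9, 6), (10, 5), (10, 6), (11, 4), (11, 5), (11, 6), (11, 7), (12, 4), (12, 5), (12, 6), (12, 7), (13, 5), (13, 6), (14, 5), (14, 6), (15, 4), (15, 5), (15, 6), (15, 7)]
Unfold 5 (reflect across v@4): 96 holes -> [(0, 0), (0, 1), (0, 2), (0, 3), (0, 4), (0, 5), (0, 6), (0, 7), (1, 1), (1, 2), (1, 5), (1, 6), (2, 1), (2, 2), (2, 5), (2, 6), (3, 0), (3, 1), (3, 2), (3, 3), (3, 4), (3, 5), (3, 6), (3, 7), (4, 0), (4, 1), (4, 2), (4, 3), (4, 4), (4, 5), (4, 6), (4, 7), (5, 1), (5, 2), (5, 5), (5, 6), (6, 1), (6, 2), (6, 5), (6, 6), (7, 0), (7, 1), (7, 2), (7, 3), (7, 4), (7, 5), (7, 6), (7, 7), (8, 0), (8, 1), (8, 2), (8, 3), (8, 4), (8, 5), (8, 6), (8, 7), (9, 1), (9, 2), (9, 5), (9, 6), (10, 1), (10, 2), (10, 5), (10, 6), (11, 0), (11, 1), (11, 2), (11, 3), (11, 4), (11, 5), (11, 6), (11, 7), (12, 0), (12, 1), (12, 2), (12, 3), (12, 4), (12, 5), (12, 6), (12, 7), (13, 1), (13, 2), (13, 5), (13, 6), (14, 1), (14, 2), (14, 5), (14, 6), (15, 0), (15, 1), (15, 2), (15, 3), (15, 4), (15, 5), (15, 6), (15, 7)]

Answer: OOOOOOOO
.OO..OO.
.OO..OO.
OOOOOOOO
OOOOOOOO
.OO..OO.
.OO..OO.
OOOOOOOO
OOOOOOOO
.OO..OO.
.OO..OO.
OOOOOOOO
OOOOOOOO
.OO..OO.
.OO..OO.
OOOOOOOO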